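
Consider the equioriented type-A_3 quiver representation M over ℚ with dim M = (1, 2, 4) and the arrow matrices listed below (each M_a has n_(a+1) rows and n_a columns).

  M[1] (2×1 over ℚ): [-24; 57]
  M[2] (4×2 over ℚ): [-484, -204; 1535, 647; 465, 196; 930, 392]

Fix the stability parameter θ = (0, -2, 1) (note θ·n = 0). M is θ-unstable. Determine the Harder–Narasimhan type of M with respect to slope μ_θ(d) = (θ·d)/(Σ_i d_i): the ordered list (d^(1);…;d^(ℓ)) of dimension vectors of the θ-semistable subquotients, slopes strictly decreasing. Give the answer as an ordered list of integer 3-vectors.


Barcode: M ≅ I[1,3], I[2,3], I[3,3]^2. HN layers by μ_θ (3 steps, strictly decreasing):
  μ^(1)=1; μ^(2)=-1; μ^(3)=-2

((0, 0, 4); (1, 1, 0); (0, 1, 0))


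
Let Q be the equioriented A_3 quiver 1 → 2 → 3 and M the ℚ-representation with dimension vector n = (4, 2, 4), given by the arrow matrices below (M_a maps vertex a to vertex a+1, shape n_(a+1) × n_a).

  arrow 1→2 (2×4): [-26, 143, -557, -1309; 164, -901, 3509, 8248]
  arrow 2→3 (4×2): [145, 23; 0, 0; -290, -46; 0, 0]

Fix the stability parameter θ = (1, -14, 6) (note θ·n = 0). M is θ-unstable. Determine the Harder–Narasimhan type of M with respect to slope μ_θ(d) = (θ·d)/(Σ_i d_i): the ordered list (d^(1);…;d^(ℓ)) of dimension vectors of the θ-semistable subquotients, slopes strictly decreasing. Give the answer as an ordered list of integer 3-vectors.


Barcode: M ≅ I[1,1]^2, I[1,2], I[1,3], I[3,3]^3. HN layers by μ_θ (3 steps, strictly decreasing):
  μ^(1)=6; μ^(2)=1; μ^(3)=-13/2

((0, 0, 4); (2, 0, 0); (2, 2, 0))


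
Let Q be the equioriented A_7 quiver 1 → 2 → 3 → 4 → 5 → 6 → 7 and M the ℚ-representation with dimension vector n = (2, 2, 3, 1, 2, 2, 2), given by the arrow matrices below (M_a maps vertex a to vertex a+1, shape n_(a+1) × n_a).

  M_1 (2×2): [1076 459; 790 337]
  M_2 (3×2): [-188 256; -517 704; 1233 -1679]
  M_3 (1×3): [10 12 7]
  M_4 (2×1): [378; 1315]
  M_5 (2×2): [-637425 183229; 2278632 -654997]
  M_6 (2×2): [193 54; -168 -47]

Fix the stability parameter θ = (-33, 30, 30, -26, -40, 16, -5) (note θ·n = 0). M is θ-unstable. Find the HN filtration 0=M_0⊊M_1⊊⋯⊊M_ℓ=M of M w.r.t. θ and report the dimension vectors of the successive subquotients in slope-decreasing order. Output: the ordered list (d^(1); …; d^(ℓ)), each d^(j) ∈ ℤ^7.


Via rank(M_{q-1}∘⋯∘M_p): M ≅ I[1,3], I[1,7], I[3,3], I[5,7].
μ_θ-semistable layers: μ^(1)=30; μ^(2)=11/2; μ^(3)=-3/2; μ^(4)=-33; μ^(5)=-40

((0, 1, 2, 0, 0, 0, 0); (0, 0, 0, 0, 0, 2, 2); (0, 1, 1, 1, 1, 0, 0); (2, 0, 0, 0, 0, 0, 0); (0, 0, 0, 0, 1, 0, 0))


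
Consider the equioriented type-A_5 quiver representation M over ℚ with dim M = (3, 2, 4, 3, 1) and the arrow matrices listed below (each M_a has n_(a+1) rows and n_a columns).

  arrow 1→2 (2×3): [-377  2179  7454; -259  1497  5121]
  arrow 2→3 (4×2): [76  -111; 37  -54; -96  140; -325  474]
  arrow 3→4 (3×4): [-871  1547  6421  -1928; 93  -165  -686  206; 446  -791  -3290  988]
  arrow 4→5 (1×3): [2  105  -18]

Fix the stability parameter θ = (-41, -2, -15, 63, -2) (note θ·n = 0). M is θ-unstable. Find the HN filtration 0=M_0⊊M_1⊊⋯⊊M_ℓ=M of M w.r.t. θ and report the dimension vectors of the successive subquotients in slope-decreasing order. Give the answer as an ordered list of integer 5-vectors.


Via rank(M_{q-1}∘⋯∘M_p): M ≅ I[1,1], I[1,4], I[1,5], I[3,3], I[3,4].
μ_θ-semistable layers: μ^(1)=63; μ^(2)=61/2; μ^(3)=-17/2; μ^(4)=-15; μ^(5)=-41

((0, 0, 0, 2, 0); (0, 0, 0, 1, 1); (0, 2, 2, 0, 0); (0, 0, 2, 0, 0); (3, 0, 0, 0, 0))


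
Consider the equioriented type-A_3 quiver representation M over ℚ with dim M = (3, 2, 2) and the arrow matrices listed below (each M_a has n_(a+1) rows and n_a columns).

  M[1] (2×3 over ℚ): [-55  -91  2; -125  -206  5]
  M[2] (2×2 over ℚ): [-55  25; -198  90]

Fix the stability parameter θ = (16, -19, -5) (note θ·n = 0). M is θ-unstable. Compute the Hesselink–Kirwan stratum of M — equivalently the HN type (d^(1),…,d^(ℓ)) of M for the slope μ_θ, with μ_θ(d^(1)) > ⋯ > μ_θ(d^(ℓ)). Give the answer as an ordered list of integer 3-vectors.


Interval decomposition of M: I[1,1], I[1,2], I[1,3], I[3,3].
HN type (ℓ=4): μ^(1)=16; μ^(2)=-3/2; μ^(3)=-8/3; μ^(4)=-5

((1, 0, 0); (1, 1, 0); (1, 1, 1); (0, 0, 1))


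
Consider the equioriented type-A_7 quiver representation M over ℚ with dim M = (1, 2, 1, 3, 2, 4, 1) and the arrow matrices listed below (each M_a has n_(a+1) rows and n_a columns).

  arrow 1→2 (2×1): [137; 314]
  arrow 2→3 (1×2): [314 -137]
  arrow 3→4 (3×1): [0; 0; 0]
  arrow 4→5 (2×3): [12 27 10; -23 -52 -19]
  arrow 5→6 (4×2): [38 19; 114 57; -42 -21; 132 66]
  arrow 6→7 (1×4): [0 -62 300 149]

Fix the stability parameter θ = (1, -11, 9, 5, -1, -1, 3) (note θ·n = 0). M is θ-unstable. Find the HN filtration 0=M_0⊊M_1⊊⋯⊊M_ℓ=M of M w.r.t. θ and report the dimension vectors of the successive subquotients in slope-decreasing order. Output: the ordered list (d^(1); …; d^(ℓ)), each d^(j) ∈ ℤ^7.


Via rank(M_{q-1}∘⋯∘M_p): M ≅ I[1,2], I[2,3], I[4,4], I[4,5], I[4,6], I[6,6]^2, I[6,7].
μ_θ-semistable layers: μ^(1)=9; μ^(2)=5; μ^(3)=3; μ^(4)=2; μ^(5)=1; μ^(6)=-1; μ^(7)=-5; μ^(8)=-11

((0, 0, 1, 0, 0, 0, 0); (0, 0, 0, 1, 0, 0, 0); (0, 0, 0, 0, 0, 0, 1); (0, 0, 0, 1, 1, 0, 0); (0, 0, 0, 1, 1, 1, 0); (0, 0, 0, 0, 0, 3, 0); (1, 1, 0, 0, 0, 0, 0); (0, 1, 0, 0, 0, 0, 0))


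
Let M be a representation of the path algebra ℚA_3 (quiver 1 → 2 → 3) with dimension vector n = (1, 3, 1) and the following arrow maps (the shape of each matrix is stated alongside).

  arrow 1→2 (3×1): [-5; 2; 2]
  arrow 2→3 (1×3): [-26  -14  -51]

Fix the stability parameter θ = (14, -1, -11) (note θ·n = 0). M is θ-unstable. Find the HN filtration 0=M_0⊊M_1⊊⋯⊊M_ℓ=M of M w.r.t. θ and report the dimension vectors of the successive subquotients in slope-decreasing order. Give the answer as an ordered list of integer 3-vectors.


Via rank(M_{q-1}∘⋯∘M_p): M ≅ I[1,2], I[2,2], I[2,3].
μ_θ-semistable layers: μ^(1)=13/2; μ^(2)=-1; μ^(3)=-6

((1, 1, 0); (0, 1, 0); (0, 1, 1))


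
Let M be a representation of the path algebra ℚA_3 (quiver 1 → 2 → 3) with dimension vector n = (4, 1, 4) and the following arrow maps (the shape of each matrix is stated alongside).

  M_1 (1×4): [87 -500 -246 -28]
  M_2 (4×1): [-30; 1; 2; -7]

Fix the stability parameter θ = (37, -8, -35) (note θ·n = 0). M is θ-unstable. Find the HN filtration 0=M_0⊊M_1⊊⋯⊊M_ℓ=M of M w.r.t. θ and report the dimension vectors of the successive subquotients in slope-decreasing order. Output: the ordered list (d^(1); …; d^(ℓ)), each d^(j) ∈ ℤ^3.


Via rank(M_{q-1}∘⋯∘M_p): M ≅ I[1,1]^3, I[1,3], I[3,3]^3.
μ_θ-semistable layers: μ^(1)=37; μ^(2)=-2; μ^(3)=-35

((3, 0, 0); (1, 1, 1); (0, 0, 3))


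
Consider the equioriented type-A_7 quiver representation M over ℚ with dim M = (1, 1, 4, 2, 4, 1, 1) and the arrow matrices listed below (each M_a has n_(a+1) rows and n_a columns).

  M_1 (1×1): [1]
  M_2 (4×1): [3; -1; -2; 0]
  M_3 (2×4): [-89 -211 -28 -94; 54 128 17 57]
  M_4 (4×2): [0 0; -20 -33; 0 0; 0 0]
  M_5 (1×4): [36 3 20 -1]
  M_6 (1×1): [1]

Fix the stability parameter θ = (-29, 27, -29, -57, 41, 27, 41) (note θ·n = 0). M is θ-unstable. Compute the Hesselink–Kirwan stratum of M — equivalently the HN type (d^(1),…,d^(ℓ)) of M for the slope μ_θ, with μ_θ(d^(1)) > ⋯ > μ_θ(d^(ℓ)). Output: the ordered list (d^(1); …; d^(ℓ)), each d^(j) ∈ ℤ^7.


Interval decomposition of M: I[1,3], I[3,3], I[3,4], I[3,7], I[5,5]^3.
HN type (ℓ=5): μ^(1)=41; μ^(2)=34; μ^(3)=-1; μ^(4)=-29; μ^(5)=-43

((0, 0, 0, 0, 3, 0, 1); (0, 0, 0, 0, 1, 1, 0); (0, 1, 1, 0, 0, 0, 0); (1, 0, 1, 0, 0, 0, 0); (0, 0, 2, 2, 0, 0, 0))


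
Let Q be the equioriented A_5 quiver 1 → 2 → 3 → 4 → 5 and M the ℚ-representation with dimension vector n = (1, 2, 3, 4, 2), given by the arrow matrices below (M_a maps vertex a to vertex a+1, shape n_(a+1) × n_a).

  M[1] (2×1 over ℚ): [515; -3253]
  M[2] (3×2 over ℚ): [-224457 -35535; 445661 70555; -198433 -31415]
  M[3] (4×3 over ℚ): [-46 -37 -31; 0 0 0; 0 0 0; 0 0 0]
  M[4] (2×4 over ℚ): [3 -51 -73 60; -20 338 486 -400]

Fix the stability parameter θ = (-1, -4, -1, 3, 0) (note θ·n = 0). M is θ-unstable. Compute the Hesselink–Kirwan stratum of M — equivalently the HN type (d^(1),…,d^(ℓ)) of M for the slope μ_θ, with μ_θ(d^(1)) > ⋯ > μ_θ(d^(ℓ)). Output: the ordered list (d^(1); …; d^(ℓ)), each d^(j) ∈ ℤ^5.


Barcode: M ≅ I[1,2], I[2,5], I[3,3]^2, I[4,4]^2, I[4,5]. HN layers by μ_θ (5 steps, strictly decreasing):
  μ^(1)=3; μ^(2)=3/2; μ^(3)=-1; μ^(4)=-5/2; μ^(5)=-4

((0, 0, 0, 2, 0); (0, 0, 0, 2, 2); (0, 0, 3, 0, 0); (1, 1, 0, 0, 0); (0, 1, 0, 0, 0))


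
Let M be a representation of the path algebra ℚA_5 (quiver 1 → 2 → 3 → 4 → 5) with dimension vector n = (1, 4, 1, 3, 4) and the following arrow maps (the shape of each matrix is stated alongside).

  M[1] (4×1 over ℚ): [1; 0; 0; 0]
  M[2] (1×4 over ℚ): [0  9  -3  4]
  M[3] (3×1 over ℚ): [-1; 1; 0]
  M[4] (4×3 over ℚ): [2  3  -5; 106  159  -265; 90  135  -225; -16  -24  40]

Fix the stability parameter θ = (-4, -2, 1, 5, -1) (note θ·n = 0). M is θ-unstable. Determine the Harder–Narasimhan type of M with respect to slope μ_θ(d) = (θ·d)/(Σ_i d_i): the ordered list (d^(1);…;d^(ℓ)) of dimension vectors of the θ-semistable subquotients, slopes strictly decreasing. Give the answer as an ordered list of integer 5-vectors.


Via rank(M_{q-1}∘⋯∘M_p): M ≅ I[1,2], I[2,2]^2, I[2,5], I[4,4]^2, I[5,5]^3.
μ_θ-semistable layers: μ^(1)=5; μ^(2)=2; μ^(3)=1; μ^(4)=-1; μ^(5)=-2; μ^(6)=-4

((0, 0, 0, 2, 0); (0, 0, 0, 1, 1); (0, 0, 1, 0, 0); (0, 0, 0, 0, 3); (0, 4, 0, 0, 0); (1, 0, 0, 0, 0))


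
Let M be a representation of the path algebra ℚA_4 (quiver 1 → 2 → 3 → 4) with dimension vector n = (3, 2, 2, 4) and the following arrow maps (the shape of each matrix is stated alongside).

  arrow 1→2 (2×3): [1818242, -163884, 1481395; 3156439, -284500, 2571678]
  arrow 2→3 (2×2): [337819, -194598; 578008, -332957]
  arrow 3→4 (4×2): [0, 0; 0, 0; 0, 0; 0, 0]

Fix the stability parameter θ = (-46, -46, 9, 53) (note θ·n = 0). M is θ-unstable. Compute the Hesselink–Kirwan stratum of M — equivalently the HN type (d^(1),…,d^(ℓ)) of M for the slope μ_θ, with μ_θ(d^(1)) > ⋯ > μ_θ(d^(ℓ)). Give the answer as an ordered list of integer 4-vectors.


Interval decomposition of M: I[1,1], I[1,3]^2, I[4,4]^4.
HN type (ℓ=3): μ^(1)=53; μ^(2)=9; μ^(3)=-46

((0, 0, 0, 4); (0, 0, 2, 0); (3, 2, 0, 0))


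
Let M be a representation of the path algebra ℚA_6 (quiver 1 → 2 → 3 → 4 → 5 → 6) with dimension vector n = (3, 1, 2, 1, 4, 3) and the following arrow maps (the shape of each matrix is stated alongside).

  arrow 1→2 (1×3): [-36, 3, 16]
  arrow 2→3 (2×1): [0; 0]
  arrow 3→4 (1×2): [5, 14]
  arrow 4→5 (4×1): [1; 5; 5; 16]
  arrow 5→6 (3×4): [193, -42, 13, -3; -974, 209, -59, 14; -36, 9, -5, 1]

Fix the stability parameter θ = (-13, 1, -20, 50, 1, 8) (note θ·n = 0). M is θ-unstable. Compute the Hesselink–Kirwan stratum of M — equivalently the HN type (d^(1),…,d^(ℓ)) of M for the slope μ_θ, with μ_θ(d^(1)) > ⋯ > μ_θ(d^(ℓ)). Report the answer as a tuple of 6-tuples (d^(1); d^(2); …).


Interval decomposition of M: I[1,1]^2, I[1,2], I[3,3], I[3,5], I[5,6]^3.
HN type (ℓ=5): μ^(1)=51/2; μ^(2)=8; μ^(3)=1; μ^(4)=-13; μ^(5)=-20

((0, 0, 0, 1, 1, 0); (0, 0, 0, 0, 0, 3); (0, 1, 0, 0, 3, 0); (3, 0, 0, 0, 0, 0); (0, 0, 2, 0, 0, 0))


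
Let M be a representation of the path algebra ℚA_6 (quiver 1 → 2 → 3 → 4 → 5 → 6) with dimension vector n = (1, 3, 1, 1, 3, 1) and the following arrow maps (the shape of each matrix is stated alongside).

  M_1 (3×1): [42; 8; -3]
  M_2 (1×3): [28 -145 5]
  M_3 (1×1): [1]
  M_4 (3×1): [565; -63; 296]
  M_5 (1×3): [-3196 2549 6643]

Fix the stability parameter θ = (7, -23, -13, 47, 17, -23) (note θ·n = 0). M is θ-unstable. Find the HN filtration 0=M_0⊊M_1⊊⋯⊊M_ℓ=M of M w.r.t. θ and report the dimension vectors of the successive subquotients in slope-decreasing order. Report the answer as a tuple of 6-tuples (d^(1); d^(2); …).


Barcode: M ≅ I[1,6], I[2,2]^2, I[5,5]^2. HN layers by μ_θ (4 steps, strictly decreasing):
  μ^(1)=17; μ^(2)=41/3; μ^(3)=-29/3; μ^(4)=-23

((0, 0, 0, 0, 2, 0); (0, 0, 0, 1, 1, 1); (1, 1, 1, 0, 0, 0); (0, 2, 0, 0, 0, 0))


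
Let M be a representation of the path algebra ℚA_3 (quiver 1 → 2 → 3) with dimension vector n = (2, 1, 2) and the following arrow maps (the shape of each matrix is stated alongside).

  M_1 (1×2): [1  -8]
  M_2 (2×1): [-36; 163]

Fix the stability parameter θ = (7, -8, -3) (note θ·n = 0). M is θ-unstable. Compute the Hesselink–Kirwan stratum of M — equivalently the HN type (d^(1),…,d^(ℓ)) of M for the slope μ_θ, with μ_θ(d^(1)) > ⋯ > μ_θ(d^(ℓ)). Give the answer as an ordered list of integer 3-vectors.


Via rank(M_{q-1}∘⋯∘M_p): M ≅ I[1,1], I[1,3], I[3,3].
μ_θ-semistable layers: μ^(1)=7; μ^(2)=-4/3; μ^(3)=-3

((1, 0, 0); (1, 1, 1); (0, 0, 1))


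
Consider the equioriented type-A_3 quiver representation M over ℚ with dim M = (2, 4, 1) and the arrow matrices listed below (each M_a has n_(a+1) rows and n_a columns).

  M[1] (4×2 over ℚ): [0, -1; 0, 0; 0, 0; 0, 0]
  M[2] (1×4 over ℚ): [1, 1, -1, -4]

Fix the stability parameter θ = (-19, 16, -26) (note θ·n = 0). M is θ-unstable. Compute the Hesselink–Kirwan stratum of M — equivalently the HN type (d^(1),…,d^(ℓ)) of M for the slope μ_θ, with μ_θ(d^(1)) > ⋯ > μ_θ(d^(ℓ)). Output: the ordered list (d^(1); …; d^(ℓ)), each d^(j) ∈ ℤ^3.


Via rank(M_{q-1}∘⋯∘M_p): M ≅ I[1,1], I[1,3], I[2,2]^3.
μ_θ-semistable layers: μ^(1)=16; μ^(2)=-5; μ^(3)=-19

((0, 3, 0); (0, 1, 1); (2, 0, 0))


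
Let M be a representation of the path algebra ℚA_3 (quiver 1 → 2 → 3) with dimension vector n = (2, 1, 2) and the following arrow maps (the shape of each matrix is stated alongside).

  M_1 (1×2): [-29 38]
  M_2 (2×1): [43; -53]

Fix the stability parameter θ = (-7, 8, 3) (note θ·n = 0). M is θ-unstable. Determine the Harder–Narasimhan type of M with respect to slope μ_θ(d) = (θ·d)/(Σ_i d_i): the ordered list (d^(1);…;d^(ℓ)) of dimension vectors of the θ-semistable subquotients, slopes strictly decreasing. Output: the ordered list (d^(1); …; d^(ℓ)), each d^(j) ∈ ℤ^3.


Interval decomposition of M: I[1,1], I[1,3], I[3,3].
HN type (ℓ=3): μ^(1)=11/2; μ^(2)=3; μ^(3)=-7

((0, 1, 1); (0, 0, 1); (2, 0, 0))


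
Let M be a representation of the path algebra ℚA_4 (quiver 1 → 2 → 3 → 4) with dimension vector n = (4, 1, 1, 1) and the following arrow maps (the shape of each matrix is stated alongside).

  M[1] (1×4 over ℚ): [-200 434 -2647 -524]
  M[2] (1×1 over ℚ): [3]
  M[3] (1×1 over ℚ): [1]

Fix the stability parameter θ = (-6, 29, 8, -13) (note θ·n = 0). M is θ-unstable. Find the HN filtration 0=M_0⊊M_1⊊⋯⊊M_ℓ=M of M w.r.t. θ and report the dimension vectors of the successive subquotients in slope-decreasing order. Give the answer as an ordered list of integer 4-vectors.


Via rank(M_{q-1}∘⋯∘M_p): M ≅ I[1,1]^3, I[1,4].
μ_θ-semistable layers: μ^(1)=8; μ^(2)=-6

((0, 1, 1, 1); (4, 0, 0, 0))


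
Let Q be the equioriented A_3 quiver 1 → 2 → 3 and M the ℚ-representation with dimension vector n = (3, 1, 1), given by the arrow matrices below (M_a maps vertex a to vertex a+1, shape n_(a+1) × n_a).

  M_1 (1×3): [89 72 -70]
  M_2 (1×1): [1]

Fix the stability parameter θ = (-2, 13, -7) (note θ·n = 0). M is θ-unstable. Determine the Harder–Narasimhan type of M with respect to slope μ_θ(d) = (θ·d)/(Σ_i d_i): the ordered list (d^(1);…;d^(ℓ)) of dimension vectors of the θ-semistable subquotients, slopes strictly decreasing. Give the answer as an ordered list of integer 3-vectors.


Via rank(M_{q-1}∘⋯∘M_p): M ≅ I[1,1]^2, I[1,3].
μ_θ-semistable layers: μ^(1)=3; μ^(2)=-2

((0, 1, 1); (3, 0, 0))


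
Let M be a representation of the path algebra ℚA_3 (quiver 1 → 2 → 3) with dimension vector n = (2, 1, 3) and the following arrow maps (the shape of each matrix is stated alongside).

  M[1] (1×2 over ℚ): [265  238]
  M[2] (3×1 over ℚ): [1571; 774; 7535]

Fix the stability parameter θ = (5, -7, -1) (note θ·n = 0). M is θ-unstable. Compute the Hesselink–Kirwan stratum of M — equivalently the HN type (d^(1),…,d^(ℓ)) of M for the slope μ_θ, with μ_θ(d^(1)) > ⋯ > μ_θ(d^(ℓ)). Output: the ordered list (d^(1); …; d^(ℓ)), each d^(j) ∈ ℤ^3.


Via rank(M_{q-1}∘⋯∘M_p): M ≅ I[1,1], I[1,3], I[3,3]^2.
μ_θ-semistable layers: μ^(1)=5; μ^(2)=-1

((1, 0, 0); (1, 1, 3))


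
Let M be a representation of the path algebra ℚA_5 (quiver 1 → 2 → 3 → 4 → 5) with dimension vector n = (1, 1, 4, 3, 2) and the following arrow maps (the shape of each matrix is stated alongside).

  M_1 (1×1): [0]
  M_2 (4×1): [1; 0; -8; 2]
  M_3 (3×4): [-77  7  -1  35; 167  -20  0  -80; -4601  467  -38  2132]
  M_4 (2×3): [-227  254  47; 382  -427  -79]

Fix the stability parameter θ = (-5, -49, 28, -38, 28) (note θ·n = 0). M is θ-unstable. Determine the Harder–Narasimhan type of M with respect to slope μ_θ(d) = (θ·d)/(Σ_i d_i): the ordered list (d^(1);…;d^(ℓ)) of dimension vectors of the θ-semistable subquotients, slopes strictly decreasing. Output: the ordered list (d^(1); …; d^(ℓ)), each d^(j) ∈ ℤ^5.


Via rank(M_{q-1}∘⋯∘M_p): M ≅ I[1,1], I[2,4], I[3,3], I[3,5]^2.
μ_θ-semistable layers: μ^(1)=28; μ^(2)=-5; μ^(3)=-49

((0, 0, 1, 0, 2); (1, 0, 3, 3, 0); (0, 1, 0, 0, 0))


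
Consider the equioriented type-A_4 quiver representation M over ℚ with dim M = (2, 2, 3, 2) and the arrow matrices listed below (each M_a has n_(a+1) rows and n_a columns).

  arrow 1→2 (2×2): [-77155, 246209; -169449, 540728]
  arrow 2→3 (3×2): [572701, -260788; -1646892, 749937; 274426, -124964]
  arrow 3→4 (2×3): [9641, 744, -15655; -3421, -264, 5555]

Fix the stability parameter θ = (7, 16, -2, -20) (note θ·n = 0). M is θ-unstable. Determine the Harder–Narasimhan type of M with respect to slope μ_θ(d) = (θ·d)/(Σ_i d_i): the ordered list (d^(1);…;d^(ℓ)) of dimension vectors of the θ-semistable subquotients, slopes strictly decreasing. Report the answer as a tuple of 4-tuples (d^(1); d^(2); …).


Barcode: M ≅ I[1,3], I[1,4], I[3,3], I[4,4]. HN layers by μ_θ (4 steps, strictly decreasing):
  μ^(1)=7; μ^(2)=1/4; μ^(3)=-2; μ^(4)=-20

((1, 1, 1, 0); (1, 1, 1, 1); (0, 0, 1, 0); (0, 0, 0, 1))


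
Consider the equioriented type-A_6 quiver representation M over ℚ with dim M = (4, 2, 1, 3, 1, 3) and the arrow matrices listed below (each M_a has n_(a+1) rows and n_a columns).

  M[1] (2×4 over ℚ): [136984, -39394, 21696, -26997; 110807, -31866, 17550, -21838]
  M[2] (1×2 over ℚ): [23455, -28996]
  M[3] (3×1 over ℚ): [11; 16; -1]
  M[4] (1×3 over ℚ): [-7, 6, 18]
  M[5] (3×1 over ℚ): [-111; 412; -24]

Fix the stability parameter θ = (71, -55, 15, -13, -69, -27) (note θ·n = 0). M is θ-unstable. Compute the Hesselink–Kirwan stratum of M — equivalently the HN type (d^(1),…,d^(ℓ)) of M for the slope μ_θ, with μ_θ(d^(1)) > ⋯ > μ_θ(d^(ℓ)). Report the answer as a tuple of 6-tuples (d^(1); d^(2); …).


Via rank(M_{q-1}∘⋯∘M_p): M ≅ I[1,1]^2, I[1,2], I[1,6], I[4,4]^2, I[6,6]^2.
μ_θ-semistable layers: μ^(1)=71; μ^(2)=8; μ^(3)=-13; μ^(4)=-27

((2, 0, 0, 0, 0, 0); (1, 1, 0, 0, 0, 0); (1, 1, 1, 3, 1, 1); (0, 0, 0, 0, 0, 2))


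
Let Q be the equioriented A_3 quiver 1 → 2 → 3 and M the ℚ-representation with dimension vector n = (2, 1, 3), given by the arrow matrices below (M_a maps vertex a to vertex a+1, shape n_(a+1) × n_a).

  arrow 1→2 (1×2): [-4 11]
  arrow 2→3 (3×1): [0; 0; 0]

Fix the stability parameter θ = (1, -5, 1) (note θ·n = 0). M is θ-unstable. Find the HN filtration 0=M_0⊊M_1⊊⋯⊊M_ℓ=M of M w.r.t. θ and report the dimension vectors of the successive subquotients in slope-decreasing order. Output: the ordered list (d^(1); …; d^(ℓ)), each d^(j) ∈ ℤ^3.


Via rank(M_{q-1}∘⋯∘M_p): M ≅ I[1,1], I[1,2], I[3,3]^3.
μ_θ-semistable layers: μ^(1)=1; μ^(2)=-2

((1, 0, 3); (1, 1, 0))


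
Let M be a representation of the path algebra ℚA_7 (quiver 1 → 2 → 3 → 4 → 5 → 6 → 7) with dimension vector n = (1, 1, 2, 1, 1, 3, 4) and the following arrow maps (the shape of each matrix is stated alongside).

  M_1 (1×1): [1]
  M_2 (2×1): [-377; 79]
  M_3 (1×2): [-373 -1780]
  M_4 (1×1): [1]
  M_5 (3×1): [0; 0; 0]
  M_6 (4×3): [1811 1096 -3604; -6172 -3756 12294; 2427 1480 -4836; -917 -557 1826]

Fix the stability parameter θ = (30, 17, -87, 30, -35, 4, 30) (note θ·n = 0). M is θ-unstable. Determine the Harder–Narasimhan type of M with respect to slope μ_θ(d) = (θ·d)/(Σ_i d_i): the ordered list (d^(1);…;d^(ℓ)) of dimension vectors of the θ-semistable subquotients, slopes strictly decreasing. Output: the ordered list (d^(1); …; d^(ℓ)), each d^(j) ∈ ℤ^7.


Barcode: M ≅ I[1,5], I[3,3], I[6,7]^3, I[7,7]. HN layers by μ_θ (5 steps, strictly decreasing):
  μ^(1)=30; μ^(2)=4; μ^(3)=-5/2; μ^(4)=-40/3; μ^(5)=-87

((0, 0, 0, 0, 0, 0, 4); (0, 0, 0, 0, 0, 3, 0); (0, 0, 0, 1, 1, 0, 0); (1, 1, 1, 0, 0, 0, 0); (0, 0, 1, 0, 0, 0, 0))


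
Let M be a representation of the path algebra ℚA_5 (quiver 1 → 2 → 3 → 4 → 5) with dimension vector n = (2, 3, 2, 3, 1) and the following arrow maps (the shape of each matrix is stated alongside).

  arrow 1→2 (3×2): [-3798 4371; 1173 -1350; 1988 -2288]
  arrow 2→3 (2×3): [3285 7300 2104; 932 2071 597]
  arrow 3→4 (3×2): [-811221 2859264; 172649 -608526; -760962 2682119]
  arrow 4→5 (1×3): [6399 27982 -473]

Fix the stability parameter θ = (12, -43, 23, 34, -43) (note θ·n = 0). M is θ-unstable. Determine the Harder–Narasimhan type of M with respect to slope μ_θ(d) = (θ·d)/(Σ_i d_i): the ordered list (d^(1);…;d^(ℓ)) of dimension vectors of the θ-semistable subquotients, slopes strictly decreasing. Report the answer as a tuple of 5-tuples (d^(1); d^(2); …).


Barcode: M ≅ I[1,4], I[1,5], I[2,2], I[4,4]. HN layers by μ_θ (5 steps, strictly decreasing):
  μ^(1)=34; μ^(2)=23; μ^(3)=14/3; μ^(4)=-31/2; μ^(5)=-43

((0, 0, 0, 2, 0); (0, 0, 1, 0, 0); (0, 0, 1, 1, 1); (2, 2, 0, 0, 0); (0, 1, 0, 0, 0))


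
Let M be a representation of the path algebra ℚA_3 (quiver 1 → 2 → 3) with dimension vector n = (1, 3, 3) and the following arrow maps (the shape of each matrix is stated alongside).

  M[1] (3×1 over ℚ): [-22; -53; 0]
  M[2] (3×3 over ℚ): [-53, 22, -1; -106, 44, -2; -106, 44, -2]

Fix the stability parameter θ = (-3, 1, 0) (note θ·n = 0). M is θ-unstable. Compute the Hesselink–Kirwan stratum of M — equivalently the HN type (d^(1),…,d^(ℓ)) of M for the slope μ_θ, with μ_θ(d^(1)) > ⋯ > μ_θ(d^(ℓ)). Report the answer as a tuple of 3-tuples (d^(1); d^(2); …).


Interval decomposition of M: I[1,2], I[2,2], I[2,3], I[3,3]^2.
HN type (ℓ=4): μ^(1)=1; μ^(2)=1/2; μ^(3)=0; μ^(4)=-3

((0, 2, 0); (0, 1, 1); (0, 0, 2); (1, 0, 0))


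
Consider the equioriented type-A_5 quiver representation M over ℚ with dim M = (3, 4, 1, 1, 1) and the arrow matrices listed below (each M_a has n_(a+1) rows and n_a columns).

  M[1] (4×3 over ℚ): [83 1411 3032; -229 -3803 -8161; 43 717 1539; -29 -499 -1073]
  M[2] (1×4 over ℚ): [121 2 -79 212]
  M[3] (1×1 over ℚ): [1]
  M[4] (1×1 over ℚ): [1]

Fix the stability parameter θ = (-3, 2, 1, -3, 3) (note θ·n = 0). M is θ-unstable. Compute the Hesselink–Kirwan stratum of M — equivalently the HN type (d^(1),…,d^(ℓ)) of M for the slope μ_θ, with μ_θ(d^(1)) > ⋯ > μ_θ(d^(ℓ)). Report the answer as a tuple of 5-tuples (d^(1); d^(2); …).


Barcode: M ≅ I[1,1], I[1,2], I[1,5], I[2,2]^2. HN layers by μ_θ (4 steps, strictly decreasing):
  μ^(1)=3; μ^(2)=2; μ^(3)=0; μ^(4)=-3

((0, 0, 0, 0, 1); (0, 3, 0, 0, 0); (0, 1, 1, 1, 0); (3, 0, 0, 0, 0))


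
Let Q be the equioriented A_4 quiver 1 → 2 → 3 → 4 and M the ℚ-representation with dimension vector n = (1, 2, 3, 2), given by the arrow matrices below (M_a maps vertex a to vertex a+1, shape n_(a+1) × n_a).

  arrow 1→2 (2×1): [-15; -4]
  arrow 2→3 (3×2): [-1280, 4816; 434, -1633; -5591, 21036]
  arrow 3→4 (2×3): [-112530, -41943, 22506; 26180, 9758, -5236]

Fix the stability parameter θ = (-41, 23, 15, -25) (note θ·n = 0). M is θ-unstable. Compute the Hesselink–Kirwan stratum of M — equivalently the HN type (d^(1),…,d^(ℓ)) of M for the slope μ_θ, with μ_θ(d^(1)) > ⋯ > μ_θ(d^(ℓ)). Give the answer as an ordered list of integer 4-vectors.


Via rank(M_{q-1}∘⋯∘M_p): M ≅ I[1,3], I[2,4], I[3,3], I[4,4].
μ_θ-semistable layers: μ^(1)=19; μ^(2)=15; μ^(3)=13/3; μ^(4)=-25; μ^(5)=-41

((0, 1, 1, 0); (0, 0, 1, 0); (0, 1, 1, 1); (0, 0, 0, 1); (1, 0, 0, 0))


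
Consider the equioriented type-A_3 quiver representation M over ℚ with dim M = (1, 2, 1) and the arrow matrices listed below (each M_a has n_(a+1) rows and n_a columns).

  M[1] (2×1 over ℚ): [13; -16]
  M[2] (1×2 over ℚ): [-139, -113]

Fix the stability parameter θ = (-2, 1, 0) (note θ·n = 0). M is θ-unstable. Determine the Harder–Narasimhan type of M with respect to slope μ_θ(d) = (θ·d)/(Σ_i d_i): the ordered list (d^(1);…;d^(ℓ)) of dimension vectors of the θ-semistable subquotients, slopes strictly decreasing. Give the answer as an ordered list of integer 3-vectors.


Barcode: M ≅ I[1,3], I[2,2]. HN layers by μ_θ (3 steps, strictly decreasing):
  μ^(1)=1; μ^(2)=1/2; μ^(3)=-2

((0, 1, 0); (0, 1, 1); (1, 0, 0))


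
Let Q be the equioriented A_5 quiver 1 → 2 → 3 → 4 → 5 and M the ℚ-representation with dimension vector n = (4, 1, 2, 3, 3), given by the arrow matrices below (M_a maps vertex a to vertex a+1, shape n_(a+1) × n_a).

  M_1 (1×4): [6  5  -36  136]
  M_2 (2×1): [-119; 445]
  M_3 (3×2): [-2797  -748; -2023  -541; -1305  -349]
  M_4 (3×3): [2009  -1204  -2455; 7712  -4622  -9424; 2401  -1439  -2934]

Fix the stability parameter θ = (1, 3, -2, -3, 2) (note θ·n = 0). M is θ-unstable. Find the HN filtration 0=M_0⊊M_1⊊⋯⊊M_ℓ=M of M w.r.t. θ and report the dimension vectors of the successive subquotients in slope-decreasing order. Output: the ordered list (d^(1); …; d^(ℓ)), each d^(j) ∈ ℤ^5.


Via rank(M_{q-1}∘⋯∘M_p): M ≅ I[1,1]^3, I[1,5], I[3,5], I[4,5].
μ_θ-semistable layers: μ^(1)=2; μ^(2)=1; μ^(3)=-1/4; μ^(4)=-5/2; μ^(5)=-3

((0, 0, 0, 0, 3); (3, 0, 0, 0, 0); (1, 1, 1, 1, 0); (0, 0, 1, 1, 0); (0, 0, 0, 1, 0))


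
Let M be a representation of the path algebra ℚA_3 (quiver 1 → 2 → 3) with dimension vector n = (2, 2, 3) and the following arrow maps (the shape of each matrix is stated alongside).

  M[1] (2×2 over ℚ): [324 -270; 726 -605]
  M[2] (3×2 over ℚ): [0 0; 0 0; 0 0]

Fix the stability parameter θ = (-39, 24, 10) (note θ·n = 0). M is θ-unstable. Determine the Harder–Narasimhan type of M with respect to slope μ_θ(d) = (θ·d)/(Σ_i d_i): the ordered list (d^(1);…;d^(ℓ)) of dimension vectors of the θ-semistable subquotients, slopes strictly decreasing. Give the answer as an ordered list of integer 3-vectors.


Via rank(M_{q-1}∘⋯∘M_p): M ≅ I[1,1], I[1,2], I[2,2], I[3,3]^3.
μ_θ-semistable layers: μ^(1)=24; μ^(2)=10; μ^(3)=-39

((0, 2, 0); (0, 0, 3); (2, 0, 0))


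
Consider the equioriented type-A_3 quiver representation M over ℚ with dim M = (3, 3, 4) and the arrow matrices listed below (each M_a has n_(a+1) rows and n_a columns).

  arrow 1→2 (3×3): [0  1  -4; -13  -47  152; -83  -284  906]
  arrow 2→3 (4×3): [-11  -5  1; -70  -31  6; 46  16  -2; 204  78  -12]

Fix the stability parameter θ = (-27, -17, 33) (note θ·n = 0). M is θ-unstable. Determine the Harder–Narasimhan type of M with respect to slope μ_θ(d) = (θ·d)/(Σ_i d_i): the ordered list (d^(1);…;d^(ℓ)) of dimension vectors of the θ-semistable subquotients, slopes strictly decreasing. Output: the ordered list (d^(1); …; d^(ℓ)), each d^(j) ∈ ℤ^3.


Barcode: M ≅ I[1,2], I[1,3]^2, I[3,3]^2. HN layers by μ_θ (3 steps, strictly decreasing):
  μ^(1)=33; μ^(2)=-17; μ^(3)=-27

((0, 0, 4); (0, 3, 0); (3, 0, 0))


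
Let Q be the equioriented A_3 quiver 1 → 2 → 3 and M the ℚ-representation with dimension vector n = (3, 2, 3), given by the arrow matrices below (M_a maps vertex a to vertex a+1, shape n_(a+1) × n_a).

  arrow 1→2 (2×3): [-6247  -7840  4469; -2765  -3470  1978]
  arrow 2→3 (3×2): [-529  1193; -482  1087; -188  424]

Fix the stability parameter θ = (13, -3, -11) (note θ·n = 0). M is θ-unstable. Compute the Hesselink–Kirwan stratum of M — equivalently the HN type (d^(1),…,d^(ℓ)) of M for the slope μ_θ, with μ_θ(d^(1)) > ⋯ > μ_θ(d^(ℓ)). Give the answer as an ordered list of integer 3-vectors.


Via rank(M_{q-1}∘⋯∘M_p): M ≅ I[1,1], I[1,3]^2, I[3,3].
μ_θ-semistable layers: μ^(1)=13; μ^(2)=-1/3; μ^(3)=-11

((1, 0, 0); (2, 2, 2); (0, 0, 1))


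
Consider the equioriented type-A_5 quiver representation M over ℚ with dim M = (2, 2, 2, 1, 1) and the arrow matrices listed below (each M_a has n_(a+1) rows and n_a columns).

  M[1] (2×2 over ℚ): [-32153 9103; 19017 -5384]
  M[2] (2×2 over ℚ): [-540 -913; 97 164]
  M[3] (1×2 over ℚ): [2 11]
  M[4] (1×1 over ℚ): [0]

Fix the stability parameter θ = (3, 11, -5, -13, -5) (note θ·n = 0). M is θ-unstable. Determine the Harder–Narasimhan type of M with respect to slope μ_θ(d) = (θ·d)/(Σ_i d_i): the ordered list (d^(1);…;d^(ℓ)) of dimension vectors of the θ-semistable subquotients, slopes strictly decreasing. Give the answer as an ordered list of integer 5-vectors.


Barcode: M ≅ I[1,3], I[1,4], I[5,5]. HN layers by μ_θ (3 steps, strictly decreasing):
  μ^(1)=3; μ^(2)=-1; μ^(3)=-5

((1, 1, 1, 0, 0); (1, 1, 1, 1, 0); (0, 0, 0, 0, 1))


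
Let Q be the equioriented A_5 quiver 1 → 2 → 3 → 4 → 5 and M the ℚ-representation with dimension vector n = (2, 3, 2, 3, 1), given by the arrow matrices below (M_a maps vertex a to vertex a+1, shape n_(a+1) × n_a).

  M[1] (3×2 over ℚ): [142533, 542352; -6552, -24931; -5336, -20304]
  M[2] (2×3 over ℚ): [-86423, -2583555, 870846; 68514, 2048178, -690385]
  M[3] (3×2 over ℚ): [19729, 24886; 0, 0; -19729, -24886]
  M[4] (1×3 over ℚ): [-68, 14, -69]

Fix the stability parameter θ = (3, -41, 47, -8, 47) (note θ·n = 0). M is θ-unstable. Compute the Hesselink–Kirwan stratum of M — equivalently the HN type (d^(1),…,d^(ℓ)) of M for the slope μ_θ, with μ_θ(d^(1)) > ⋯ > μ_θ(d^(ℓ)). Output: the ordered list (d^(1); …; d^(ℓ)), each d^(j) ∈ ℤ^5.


Interval decomposition of M: I[1,2], I[1,5], I[2,3], I[4,4]^2.
HN type (ℓ=5): μ^(1)=47; μ^(2)=39/2; μ^(3)=-8; μ^(4)=-19; μ^(5)=-41

((0, 0, 1, 0, 1); (0, 0, 1, 1, 0); (0, 0, 0, 2, 0); (2, 2, 0, 0, 0); (0, 1, 0, 0, 0))


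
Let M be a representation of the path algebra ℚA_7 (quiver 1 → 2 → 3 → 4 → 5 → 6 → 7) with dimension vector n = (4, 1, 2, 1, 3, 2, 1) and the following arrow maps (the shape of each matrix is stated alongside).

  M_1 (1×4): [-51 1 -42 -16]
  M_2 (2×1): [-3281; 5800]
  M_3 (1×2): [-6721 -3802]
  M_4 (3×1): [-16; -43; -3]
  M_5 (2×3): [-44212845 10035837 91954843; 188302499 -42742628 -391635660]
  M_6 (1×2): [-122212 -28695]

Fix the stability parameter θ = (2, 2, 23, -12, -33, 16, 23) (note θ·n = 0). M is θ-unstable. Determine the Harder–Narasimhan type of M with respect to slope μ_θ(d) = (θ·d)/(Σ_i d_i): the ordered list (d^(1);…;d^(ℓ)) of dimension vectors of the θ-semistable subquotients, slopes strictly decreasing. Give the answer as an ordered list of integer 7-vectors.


Interval decomposition of M: I[1,1]^3, I[1,5], I[3,3], I[5,6], I[5,7].
HN type (ℓ=5): μ^(1)=23; μ^(2)=16; μ^(3)=2; μ^(4)=-18/5; μ^(5)=-33

((0, 0, 1, 0, 0, 0, 1); (0, 0, 0, 0, 0, 2, 0); (3, 0, 0, 0, 0, 0, 0); (1, 1, 1, 1, 1, 0, 0); (0, 0, 0, 0, 2, 0, 0))


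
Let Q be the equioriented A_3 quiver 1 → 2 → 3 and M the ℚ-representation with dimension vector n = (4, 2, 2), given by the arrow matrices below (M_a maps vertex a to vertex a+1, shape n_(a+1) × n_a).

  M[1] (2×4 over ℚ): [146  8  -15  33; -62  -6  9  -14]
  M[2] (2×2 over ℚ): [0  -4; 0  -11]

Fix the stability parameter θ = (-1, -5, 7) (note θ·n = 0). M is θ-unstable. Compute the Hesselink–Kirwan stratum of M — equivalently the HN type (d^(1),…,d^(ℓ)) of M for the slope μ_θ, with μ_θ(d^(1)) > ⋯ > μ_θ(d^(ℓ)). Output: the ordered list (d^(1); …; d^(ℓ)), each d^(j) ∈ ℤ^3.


Barcode: M ≅ I[1,1]^2, I[1,2], I[1,3], I[3,3]. HN layers by μ_θ (3 steps, strictly decreasing):
  μ^(1)=7; μ^(2)=-1; μ^(3)=-3

((0, 0, 2); (2, 0, 0); (2, 2, 0))


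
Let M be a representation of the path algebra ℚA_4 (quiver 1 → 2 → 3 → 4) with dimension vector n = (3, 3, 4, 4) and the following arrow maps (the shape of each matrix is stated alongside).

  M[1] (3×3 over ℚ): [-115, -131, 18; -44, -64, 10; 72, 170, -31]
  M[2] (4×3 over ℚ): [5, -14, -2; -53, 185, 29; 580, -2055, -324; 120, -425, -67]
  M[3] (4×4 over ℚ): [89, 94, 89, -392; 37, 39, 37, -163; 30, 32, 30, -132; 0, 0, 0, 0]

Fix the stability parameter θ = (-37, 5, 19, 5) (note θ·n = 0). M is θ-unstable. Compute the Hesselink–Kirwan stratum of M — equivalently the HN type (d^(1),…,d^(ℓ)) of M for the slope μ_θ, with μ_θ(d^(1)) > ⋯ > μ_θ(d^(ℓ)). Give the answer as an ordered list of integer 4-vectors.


Interval decomposition of M: I[1,3], I[1,4]^2, I[3,3], I[4,4]^2.
HN type (ℓ=4): μ^(1)=19; μ^(2)=12; μ^(3)=5; μ^(4)=-37

((0, 0, 2, 0); (0, 0, 2, 2); (0, 3, 0, 2); (3, 0, 0, 0))


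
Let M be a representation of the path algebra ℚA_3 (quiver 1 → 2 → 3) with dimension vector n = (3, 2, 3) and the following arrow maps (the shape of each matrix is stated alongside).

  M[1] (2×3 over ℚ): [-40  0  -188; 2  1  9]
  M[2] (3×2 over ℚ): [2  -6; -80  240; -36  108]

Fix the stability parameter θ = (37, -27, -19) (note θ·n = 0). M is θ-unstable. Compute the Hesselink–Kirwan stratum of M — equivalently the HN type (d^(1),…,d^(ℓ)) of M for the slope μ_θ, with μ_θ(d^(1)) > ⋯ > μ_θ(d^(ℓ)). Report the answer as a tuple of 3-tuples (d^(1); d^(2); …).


Interval decomposition of M: I[1,1], I[1,2], I[1,3], I[3,3]^2.
HN type (ℓ=4): μ^(1)=37; μ^(2)=5; μ^(3)=-3; μ^(4)=-19

((1, 0, 0); (1, 1, 0); (1, 1, 1); (0, 0, 2))


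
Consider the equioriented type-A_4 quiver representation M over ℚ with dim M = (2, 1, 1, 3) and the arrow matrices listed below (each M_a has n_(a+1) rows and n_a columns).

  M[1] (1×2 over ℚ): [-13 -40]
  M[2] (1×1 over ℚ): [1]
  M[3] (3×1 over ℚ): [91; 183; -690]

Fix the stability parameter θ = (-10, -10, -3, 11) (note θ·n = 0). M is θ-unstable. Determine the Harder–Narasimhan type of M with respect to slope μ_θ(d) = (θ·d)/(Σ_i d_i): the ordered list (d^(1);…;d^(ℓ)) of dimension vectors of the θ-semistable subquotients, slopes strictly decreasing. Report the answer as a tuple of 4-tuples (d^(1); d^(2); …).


Interval decomposition of M: I[1,1], I[1,4], I[4,4]^2.
HN type (ℓ=3): μ^(1)=11; μ^(2)=-3; μ^(3)=-10

((0, 0, 0, 3); (0, 0, 1, 0); (2, 1, 0, 0))


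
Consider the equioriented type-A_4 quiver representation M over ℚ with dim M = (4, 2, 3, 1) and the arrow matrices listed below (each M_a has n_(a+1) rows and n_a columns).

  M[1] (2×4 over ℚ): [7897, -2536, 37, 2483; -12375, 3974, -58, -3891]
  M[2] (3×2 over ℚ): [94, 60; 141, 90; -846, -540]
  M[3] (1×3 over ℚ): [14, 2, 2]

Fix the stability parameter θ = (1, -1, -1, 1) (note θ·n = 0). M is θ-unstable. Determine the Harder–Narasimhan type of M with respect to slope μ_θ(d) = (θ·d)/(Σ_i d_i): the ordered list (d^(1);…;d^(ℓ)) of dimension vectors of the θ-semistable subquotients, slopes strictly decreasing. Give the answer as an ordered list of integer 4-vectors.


Interval decomposition of M: I[1,1]^2, I[1,2], I[1,4], I[3,3]^2.
HN type (ℓ=4): μ^(1)=1; μ^(2)=0; μ^(3)=-1/3; μ^(4)=-1

((2, 0, 0, 1); (1, 1, 0, 0); (1, 1, 1, 0); (0, 0, 2, 0))


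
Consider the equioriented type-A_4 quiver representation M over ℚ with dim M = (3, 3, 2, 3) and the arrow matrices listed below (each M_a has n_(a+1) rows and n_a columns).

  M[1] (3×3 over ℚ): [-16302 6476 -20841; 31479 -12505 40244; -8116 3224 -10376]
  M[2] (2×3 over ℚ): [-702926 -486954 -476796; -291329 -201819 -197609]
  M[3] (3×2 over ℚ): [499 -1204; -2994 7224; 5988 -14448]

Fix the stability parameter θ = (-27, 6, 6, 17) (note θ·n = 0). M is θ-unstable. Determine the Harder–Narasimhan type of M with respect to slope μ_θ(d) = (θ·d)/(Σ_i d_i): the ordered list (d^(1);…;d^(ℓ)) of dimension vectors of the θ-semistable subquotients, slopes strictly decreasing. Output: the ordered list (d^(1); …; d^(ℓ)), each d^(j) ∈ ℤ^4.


Via rank(M_{q-1}∘⋯∘M_p): M ≅ I[1,2], I[1,3], I[1,4], I[4,4]^2.
μ_θ-semistable layers: μ^(1)=17; μ^(2)=6; μ^(3)=-27

((0, 0, 0, 3); (0, 3, 2, 0); (3, 0, 0, 0))


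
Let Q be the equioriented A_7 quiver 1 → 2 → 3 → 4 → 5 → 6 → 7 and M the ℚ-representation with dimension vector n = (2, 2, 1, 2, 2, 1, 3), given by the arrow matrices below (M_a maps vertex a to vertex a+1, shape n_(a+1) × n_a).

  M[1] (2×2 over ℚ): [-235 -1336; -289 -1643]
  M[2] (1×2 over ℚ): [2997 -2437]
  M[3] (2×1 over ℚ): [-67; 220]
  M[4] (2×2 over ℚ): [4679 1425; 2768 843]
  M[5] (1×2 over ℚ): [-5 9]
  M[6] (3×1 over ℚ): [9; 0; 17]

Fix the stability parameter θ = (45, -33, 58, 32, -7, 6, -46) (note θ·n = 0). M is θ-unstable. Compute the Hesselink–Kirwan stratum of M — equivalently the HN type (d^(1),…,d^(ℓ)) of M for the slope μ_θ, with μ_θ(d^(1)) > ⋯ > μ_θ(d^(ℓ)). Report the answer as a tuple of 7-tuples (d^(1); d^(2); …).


Barcode: M ≅ I[1,2], I[1,7], I[4,5], I[7,7]^2. HN layers by μ_θ (4 steps, strictly decreasing):
  μ^(1)=25/2; μ^(2)=43/5; μ^(3)=6; μ^(4)=-46

((0, 0, 0, 1, 1, 0, 0); (0, 0, 1, 1, 1, 1, 1); (2, 2, 0, 0, 0, 0, 0); (0, 0, 0, 0, 0, 0, 2))


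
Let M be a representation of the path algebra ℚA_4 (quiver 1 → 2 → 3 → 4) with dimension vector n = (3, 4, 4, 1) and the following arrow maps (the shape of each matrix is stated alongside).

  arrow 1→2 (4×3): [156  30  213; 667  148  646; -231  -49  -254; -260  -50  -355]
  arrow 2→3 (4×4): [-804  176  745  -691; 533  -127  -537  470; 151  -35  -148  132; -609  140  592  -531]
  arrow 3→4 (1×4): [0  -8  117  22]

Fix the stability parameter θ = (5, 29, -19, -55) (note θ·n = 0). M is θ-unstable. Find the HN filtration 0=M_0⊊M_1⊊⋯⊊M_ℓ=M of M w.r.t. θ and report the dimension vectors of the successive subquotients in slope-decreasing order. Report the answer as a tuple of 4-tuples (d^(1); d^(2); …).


Via rank(M_{q-1}∘⋯∘M_p): M ≅ I[1,3]^2, I[1,4], I[2,3].
μ_θ-semistable layers: μ^(1)=5; μ^(2)=-10

((2, 3, 3, 0); (1, 1, 1, 1))


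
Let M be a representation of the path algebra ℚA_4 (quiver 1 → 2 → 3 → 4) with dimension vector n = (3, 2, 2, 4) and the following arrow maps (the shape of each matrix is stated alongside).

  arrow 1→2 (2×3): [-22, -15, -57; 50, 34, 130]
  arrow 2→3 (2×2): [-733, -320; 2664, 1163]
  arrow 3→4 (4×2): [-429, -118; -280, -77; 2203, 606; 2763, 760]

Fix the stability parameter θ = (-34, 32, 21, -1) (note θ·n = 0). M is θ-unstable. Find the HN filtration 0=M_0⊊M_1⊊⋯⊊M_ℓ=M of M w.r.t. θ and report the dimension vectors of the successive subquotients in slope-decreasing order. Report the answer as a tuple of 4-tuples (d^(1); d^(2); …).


Interval decomposition of M: I[1,1], I[1,4]^2, I[4,4]^2.
HN type (ℓ=3): μ^(1)=52/3; μ^(2)=-1; μ^(3)=-34

((0, 2, 2, 2); (0, 0, 0, 2); (3, 0, 0, 0))
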